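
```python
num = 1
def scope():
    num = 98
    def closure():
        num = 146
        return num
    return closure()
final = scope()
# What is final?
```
146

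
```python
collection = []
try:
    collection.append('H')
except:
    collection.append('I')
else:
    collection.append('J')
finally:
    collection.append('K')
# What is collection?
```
['H', 'J', 'K']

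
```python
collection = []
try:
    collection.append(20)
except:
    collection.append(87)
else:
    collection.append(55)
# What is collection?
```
[20, 55]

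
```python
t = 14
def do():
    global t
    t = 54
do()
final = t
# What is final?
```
54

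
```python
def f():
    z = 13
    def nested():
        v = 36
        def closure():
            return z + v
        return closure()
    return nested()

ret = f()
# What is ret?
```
49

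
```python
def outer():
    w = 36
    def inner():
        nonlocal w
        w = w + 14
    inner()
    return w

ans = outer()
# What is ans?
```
50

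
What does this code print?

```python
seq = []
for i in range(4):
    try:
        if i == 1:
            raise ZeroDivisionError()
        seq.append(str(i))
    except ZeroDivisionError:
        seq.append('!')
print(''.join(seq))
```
0!23

Exception on i=1 caught, loop continues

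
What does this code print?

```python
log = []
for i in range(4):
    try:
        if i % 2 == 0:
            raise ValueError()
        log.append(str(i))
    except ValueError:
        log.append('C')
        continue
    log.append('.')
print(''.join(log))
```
C1.C3.

continue in except skips rest of loop body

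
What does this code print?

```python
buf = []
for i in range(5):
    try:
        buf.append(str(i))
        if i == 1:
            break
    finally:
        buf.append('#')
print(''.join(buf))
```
0#1#

finally runs even when breaking out of loop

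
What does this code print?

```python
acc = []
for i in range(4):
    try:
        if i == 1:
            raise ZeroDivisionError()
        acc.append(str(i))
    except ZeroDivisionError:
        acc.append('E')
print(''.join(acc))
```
0E23

Exception on i=1 caught, loop continues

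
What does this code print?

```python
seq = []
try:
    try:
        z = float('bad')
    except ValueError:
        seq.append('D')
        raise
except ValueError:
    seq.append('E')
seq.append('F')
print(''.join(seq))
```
DEF

raise without argument re-raises current exception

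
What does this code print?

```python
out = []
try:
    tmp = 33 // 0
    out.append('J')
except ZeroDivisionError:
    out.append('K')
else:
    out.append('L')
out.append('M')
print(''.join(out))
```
KM

else block skipped when exception is caught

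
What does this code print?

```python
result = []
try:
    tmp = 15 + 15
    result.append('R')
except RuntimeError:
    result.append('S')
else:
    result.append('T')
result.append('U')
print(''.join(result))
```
RTU

else block runs when no exception occurs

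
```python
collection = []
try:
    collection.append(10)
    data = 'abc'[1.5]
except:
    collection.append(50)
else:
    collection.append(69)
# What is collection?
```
[10, 50]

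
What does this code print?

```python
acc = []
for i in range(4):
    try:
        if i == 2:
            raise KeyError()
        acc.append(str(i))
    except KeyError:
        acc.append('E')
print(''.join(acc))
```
01E3

Exception on i=2 caught, loop continues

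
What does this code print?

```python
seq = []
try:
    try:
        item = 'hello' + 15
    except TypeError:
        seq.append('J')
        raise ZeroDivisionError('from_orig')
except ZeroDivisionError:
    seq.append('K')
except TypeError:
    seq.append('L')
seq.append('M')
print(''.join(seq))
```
JKM

ZeroDivisionError raised and caught, original TypeError not re-raised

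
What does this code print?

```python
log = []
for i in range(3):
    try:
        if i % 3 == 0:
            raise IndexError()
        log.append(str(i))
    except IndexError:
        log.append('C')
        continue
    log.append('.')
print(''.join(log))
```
C1.2.

continue in except skips rest of loop body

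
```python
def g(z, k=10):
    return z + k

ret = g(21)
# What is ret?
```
31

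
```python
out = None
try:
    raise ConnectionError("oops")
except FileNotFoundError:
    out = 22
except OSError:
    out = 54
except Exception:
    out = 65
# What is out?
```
54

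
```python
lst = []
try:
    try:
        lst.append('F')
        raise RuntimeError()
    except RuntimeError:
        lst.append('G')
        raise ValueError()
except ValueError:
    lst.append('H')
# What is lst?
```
['F', 'G', 'H']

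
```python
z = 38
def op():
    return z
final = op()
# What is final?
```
38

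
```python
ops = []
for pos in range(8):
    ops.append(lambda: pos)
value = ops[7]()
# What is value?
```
7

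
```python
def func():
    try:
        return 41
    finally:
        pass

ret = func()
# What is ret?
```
41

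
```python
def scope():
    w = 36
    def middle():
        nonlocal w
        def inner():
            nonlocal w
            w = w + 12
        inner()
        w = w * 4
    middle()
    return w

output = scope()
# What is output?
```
192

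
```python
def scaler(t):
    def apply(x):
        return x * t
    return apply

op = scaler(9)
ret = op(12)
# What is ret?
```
108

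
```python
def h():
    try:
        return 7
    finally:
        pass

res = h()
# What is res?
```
7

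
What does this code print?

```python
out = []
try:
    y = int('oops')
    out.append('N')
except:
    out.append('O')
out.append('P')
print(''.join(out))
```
OP

Exception raised in try, caught by bare except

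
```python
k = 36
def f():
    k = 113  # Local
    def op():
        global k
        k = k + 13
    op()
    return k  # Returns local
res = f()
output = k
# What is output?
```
49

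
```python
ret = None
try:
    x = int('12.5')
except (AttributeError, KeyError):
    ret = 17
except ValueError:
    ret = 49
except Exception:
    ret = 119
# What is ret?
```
49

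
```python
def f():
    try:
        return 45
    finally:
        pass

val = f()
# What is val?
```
45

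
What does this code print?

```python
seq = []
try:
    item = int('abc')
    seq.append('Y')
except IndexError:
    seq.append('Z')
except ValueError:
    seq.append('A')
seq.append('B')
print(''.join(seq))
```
AB

ValueError is caught by its specific handler, not IndexError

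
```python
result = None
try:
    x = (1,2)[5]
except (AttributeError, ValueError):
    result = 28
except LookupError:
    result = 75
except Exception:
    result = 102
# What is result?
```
75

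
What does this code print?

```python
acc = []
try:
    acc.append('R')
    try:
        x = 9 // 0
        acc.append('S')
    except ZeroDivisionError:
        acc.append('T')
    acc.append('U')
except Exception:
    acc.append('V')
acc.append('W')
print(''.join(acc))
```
RTUW

Inner exception caught by inner handler, outer continues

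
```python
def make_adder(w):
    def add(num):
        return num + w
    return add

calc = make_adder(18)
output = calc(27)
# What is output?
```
45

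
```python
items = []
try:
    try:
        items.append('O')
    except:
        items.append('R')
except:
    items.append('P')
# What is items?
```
['O']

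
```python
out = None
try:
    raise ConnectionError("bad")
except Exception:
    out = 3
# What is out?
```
3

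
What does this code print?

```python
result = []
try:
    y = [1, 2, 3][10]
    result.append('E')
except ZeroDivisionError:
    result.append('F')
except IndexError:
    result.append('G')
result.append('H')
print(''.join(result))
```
GH

IndexError is caught by its specific handler, not ZeroDivisionError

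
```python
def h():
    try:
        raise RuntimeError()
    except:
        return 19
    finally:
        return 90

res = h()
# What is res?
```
90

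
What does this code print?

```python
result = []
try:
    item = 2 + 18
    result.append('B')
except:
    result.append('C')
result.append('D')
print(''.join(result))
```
BD

No exception, try block completes normally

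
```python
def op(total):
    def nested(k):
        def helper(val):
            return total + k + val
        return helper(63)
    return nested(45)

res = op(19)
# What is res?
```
127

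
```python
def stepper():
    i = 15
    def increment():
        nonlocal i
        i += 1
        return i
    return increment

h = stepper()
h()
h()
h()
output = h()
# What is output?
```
19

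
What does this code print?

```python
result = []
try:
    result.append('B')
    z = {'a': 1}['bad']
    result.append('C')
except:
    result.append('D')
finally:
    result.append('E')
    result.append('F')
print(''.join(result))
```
BDEF

Code before exception runs, then except, then all of finally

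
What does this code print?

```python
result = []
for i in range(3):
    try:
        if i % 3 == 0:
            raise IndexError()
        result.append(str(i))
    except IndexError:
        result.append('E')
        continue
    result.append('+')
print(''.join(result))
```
E1+2+

continue in except skips rest of loop body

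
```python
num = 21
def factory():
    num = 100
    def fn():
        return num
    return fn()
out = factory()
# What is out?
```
100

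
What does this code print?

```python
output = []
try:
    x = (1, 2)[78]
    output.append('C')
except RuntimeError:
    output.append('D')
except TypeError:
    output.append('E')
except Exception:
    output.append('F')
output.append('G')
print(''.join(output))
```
FG

IndexError not specifically caught, falls to Exception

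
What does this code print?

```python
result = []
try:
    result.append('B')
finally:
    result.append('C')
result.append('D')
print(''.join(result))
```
BCD

try/finally without except, no exception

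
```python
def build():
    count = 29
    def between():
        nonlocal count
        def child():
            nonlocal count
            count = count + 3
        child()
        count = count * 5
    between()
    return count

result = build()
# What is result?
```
160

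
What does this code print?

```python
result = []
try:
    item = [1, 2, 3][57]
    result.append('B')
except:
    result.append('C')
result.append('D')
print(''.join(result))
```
CD

Exception raised in try, caught by bare except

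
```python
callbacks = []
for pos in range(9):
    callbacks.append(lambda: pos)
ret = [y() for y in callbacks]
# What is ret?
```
[8, 8, 8, 8, 8, 8, 8, 8, 8]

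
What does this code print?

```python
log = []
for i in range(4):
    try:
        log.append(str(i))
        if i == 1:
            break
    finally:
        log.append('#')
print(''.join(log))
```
0#1#

finally runs even when breaking out of loop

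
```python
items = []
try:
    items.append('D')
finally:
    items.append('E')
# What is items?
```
['D', 'E']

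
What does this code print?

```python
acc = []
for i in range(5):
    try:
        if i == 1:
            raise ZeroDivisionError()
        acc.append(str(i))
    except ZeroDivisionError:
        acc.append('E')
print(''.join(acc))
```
0E234

Exception on i=1 caught, loop continues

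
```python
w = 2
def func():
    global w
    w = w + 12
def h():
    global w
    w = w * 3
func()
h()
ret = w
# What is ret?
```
42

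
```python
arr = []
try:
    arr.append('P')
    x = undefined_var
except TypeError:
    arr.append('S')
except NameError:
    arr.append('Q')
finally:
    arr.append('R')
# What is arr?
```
['P', 'Q', 'R']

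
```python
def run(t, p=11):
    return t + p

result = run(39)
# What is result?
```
50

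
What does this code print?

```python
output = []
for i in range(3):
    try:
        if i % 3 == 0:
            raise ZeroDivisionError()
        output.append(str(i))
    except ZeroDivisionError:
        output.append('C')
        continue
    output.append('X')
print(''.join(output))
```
C1X2X

continue in except skips rest of loop body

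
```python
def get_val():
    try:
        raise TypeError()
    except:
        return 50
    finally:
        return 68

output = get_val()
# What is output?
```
68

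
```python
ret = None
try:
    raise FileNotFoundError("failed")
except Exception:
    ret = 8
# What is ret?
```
8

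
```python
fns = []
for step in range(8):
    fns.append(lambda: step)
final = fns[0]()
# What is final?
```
7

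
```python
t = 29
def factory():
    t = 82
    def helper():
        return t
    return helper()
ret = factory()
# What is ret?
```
82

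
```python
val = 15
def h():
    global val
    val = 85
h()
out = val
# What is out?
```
85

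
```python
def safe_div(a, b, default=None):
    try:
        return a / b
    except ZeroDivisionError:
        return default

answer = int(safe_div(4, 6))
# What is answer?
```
0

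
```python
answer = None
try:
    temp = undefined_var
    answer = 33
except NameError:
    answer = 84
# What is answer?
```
84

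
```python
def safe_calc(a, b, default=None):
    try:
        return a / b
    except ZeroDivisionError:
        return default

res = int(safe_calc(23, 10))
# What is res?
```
2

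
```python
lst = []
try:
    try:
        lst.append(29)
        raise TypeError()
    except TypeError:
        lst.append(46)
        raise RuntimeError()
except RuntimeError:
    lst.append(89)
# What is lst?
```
[29, 46, 89]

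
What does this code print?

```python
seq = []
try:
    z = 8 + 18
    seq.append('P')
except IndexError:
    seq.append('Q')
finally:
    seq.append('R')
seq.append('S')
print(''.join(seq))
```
PRS

finally runs after normal execution too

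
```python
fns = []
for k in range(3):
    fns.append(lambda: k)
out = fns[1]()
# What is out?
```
2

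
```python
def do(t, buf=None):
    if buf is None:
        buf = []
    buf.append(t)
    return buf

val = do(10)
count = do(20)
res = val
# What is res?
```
[10]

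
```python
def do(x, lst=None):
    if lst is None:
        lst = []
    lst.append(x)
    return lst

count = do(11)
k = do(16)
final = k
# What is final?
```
[16]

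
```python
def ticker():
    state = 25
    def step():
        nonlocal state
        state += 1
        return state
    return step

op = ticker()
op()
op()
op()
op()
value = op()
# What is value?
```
30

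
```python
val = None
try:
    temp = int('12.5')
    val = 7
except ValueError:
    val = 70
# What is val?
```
70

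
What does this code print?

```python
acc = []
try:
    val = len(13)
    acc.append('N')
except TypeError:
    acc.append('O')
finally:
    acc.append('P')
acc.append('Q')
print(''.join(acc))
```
OPQ

finally always runs, even after exception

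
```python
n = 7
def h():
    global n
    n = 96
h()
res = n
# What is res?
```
96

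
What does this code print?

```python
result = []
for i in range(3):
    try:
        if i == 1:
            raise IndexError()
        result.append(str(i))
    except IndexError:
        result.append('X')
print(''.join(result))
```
0X2

Exception on i=1 caught, loop continues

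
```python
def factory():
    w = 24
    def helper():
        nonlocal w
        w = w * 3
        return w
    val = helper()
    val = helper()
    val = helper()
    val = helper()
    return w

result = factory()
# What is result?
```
1944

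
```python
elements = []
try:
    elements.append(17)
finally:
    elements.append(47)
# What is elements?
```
[17, 47]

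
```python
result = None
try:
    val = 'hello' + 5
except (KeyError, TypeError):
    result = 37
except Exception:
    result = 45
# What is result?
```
37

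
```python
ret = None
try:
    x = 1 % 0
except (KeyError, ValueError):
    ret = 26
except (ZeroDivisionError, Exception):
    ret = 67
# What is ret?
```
67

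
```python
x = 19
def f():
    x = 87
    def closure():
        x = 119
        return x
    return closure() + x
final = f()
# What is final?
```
206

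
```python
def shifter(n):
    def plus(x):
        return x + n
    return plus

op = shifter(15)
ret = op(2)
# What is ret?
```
17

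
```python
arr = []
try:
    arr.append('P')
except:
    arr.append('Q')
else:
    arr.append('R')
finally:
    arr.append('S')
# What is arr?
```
['P', 'R', 'S']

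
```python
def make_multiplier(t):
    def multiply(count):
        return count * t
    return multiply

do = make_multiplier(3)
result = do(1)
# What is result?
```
3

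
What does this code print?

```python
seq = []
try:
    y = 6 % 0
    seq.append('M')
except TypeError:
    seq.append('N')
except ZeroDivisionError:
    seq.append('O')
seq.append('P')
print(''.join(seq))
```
OP

ZeroDivisionError is caught by its specific handler, not TypeError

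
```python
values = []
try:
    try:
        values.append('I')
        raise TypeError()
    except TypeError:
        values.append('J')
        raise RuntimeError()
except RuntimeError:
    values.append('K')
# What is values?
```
['I', 'J', 'K']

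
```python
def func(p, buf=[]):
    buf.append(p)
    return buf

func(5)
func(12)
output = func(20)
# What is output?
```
[5, 12, 20]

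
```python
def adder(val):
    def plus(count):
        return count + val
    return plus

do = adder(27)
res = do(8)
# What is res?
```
35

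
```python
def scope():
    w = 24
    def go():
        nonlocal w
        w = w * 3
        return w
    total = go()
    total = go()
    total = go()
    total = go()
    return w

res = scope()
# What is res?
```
1944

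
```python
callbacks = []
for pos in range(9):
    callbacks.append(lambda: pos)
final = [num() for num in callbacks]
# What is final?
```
[8, 8, 8, 8, 8, 8, 8, 8, 8]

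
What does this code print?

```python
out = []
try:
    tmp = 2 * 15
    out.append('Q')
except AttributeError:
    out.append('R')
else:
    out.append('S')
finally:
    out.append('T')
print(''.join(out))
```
QST

else runs before finally when no exception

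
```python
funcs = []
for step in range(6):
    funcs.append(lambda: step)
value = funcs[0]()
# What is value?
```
5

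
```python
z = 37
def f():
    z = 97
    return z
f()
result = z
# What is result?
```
37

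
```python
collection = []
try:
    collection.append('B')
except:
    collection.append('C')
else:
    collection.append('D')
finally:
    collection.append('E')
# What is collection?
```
['B', 'D', 'E']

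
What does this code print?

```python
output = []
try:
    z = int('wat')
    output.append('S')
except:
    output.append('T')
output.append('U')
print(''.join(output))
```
TU

Exception raised in try, caught by bare except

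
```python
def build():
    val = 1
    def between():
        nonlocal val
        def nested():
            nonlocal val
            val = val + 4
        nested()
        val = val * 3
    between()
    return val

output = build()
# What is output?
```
15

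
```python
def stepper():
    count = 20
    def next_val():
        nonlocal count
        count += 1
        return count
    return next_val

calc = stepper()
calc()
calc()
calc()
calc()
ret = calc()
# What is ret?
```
25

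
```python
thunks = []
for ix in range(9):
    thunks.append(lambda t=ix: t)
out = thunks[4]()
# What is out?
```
4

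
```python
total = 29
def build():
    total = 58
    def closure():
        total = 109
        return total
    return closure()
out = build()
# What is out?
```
109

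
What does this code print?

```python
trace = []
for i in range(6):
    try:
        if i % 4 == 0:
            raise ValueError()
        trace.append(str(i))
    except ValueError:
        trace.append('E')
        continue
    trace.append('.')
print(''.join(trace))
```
E1.2.3.E5.

continue in except skips rest of loop body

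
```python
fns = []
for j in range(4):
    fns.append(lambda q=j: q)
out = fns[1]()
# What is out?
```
1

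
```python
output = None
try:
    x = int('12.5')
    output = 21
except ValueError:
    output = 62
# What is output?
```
62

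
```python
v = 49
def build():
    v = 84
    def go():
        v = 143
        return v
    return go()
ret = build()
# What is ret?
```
143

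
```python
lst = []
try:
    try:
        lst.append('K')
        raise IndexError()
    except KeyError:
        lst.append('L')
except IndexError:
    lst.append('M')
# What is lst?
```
['K', 'M']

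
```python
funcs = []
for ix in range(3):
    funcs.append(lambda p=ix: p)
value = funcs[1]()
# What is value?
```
1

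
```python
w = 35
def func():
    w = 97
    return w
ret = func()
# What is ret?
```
97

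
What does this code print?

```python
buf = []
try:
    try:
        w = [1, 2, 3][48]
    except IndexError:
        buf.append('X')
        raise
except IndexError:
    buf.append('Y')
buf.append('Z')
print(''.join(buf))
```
XYZ

raise without argument re-raises current exception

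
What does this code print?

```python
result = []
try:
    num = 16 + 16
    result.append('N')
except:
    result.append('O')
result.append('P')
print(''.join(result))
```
NP

No exception, try block completes normally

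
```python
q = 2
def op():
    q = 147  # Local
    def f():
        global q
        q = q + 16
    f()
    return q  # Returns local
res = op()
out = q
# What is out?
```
18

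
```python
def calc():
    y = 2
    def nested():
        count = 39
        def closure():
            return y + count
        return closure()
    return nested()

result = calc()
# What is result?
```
41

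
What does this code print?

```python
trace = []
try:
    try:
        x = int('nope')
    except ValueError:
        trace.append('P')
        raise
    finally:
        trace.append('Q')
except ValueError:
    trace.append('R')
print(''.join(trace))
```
PQR

finally runs before re-raised exception propagates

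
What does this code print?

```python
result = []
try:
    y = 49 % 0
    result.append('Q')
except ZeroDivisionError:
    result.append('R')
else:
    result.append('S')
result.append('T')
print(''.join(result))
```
RT

else block skipped when exception is caught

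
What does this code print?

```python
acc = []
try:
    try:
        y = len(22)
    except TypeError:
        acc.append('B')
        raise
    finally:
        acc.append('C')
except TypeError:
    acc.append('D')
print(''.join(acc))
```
BCD

finally runs before re-raised exception propagates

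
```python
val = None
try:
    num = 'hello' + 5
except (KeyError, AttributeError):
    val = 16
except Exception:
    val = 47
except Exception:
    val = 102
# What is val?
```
47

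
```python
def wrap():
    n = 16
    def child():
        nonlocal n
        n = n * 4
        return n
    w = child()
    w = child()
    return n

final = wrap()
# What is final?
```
256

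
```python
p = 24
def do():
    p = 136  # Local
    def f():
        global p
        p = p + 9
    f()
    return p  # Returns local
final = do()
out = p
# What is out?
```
33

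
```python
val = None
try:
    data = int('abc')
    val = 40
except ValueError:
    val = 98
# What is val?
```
98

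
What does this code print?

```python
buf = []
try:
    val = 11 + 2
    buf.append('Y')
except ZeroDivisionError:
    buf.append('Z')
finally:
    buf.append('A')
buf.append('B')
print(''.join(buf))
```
YAB

finally runs after normal execution too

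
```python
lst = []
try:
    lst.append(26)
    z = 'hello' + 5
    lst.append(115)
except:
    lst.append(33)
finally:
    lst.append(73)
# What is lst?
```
[26, 33, 73]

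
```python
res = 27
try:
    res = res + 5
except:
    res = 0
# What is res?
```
32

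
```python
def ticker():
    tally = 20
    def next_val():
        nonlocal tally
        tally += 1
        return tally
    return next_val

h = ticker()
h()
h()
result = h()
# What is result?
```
23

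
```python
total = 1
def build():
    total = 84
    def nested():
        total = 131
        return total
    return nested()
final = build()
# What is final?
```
131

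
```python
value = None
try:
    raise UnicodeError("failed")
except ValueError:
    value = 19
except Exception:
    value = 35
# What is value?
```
19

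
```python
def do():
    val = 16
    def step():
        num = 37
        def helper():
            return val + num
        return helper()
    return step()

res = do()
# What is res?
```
53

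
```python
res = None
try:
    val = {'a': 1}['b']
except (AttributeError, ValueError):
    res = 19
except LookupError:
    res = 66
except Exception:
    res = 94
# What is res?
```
66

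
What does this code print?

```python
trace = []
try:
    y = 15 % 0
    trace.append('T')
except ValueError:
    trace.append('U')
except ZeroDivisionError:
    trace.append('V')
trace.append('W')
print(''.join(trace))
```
VW

ZeroDivisionError is caught by its specific handler, not ValueError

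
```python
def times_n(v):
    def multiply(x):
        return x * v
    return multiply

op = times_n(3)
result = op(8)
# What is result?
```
24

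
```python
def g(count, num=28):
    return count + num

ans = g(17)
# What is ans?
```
45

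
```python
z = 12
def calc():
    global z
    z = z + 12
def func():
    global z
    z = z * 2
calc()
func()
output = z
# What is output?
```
48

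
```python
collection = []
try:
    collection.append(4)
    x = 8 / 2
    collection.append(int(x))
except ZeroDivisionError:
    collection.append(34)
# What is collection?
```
[4, 4]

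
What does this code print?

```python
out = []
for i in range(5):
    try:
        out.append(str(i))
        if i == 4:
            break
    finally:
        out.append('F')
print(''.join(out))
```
0F1F2F3F4F

finally runs even when breaking out of loop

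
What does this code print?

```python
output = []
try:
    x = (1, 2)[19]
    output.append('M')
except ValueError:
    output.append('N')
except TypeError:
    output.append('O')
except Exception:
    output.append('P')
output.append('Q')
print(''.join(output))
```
PQ

IndexError not specifically caught, falls to Exception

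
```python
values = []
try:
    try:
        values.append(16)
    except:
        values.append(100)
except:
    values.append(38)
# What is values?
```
[16]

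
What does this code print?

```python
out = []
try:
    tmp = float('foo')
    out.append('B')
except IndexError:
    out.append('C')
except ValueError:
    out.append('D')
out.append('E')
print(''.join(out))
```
DE

ValueError is caught by its specific handler, not IndexError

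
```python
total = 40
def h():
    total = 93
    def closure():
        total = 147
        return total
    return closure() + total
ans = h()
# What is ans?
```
240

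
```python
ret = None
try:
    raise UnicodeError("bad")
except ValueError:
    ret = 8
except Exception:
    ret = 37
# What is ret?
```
8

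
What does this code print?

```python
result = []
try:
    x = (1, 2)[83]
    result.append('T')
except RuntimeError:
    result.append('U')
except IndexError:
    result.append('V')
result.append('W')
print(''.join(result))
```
VW

IndexError is caught by its specific handler, not RuntimeError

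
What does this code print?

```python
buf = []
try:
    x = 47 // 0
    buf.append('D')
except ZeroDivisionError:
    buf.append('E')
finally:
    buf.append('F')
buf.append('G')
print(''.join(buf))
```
EFG

finally always runs, even after exception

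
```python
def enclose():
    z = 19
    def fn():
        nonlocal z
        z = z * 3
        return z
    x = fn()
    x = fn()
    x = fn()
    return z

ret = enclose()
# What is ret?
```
513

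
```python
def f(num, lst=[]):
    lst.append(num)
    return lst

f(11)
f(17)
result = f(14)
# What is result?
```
[11, 17, 14]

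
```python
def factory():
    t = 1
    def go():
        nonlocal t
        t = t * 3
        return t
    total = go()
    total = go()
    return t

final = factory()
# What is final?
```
9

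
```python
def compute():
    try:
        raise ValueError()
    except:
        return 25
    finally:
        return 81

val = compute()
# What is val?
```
81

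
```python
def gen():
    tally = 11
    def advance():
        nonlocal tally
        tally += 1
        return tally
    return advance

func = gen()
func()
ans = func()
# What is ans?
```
13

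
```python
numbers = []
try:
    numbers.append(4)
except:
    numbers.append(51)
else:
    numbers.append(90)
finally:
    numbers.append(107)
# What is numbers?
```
[4, 90, 107]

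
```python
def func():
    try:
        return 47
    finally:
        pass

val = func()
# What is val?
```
47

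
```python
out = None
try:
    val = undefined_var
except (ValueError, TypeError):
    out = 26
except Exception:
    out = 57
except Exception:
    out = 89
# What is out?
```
57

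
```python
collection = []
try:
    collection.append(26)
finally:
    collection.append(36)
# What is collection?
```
[26, 36]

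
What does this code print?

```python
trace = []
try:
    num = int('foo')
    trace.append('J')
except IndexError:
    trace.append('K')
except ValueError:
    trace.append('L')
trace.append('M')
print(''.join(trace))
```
LM

ValueError is caught by its specific handler, not IndexError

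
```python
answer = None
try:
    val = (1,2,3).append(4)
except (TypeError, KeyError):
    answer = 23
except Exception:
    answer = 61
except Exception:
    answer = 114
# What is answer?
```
61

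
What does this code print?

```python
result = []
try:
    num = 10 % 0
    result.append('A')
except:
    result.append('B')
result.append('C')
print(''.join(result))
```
BC

Exception raised in try, caught by bare except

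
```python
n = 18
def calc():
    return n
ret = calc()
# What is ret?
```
18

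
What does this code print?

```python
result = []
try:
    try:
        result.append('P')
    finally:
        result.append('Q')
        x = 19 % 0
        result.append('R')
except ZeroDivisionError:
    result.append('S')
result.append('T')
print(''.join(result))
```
PQST

Exception in inner finally caught by outer except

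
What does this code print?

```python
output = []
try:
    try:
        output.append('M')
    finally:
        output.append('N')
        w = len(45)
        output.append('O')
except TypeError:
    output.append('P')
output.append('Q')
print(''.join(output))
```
MNPQ

Exception in inner finally caught by outer except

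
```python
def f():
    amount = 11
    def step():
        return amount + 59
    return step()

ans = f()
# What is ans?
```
70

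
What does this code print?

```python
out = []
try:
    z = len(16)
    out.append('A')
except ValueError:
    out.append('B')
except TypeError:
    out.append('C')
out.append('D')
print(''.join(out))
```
CD

TypeError is caught by its specific handler, not ValueError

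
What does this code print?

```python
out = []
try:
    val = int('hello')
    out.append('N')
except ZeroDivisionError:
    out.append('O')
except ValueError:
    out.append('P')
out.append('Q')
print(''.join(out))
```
PQ

ValueError is caught by its specific handler, not ZeroDivisionError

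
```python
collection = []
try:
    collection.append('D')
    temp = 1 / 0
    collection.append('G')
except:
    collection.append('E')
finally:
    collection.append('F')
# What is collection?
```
['D', 'E', 'F']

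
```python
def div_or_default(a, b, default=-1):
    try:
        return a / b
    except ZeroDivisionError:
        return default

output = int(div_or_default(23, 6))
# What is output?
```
3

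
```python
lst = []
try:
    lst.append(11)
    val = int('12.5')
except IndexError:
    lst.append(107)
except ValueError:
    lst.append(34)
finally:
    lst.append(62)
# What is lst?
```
[11, 34, 62]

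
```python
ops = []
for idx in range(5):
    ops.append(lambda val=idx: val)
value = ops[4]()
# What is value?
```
4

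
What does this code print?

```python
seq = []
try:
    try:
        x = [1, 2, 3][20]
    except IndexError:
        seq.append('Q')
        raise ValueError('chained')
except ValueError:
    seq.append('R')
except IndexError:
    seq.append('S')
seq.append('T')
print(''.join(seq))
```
QRT

ValueError raised and caught, original IndexError not re-raised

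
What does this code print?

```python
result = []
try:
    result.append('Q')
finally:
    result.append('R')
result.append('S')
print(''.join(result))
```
QRS

try/finally without except, no exception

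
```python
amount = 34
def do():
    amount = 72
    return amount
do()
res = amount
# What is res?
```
34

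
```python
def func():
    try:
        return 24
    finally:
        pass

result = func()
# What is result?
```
24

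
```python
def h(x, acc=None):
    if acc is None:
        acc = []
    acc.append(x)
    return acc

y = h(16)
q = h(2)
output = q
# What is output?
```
[2]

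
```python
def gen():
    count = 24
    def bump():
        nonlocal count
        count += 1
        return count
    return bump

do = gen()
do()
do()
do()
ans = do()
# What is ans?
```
28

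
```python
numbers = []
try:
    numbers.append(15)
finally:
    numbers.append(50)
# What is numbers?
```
[15, 50]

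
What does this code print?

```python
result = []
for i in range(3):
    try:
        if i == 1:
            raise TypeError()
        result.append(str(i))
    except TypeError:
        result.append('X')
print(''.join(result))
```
0X2

Exception on i=1 caught, loop continues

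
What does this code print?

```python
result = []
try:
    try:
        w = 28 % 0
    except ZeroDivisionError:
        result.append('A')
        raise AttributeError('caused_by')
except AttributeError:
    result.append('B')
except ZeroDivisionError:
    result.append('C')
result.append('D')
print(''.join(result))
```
ABD

AttributeError raised and caught, original ZeroDivisionError not re-raised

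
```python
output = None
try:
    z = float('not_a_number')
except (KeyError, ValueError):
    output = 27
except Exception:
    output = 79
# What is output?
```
27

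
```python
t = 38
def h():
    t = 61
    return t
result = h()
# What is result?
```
61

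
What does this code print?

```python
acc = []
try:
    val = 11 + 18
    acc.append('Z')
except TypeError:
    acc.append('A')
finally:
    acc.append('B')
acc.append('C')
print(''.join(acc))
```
ZBC

finally runs after normal execution too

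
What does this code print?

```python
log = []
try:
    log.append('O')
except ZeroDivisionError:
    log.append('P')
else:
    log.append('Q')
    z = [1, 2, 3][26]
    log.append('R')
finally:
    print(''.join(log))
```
OQ

Try succeeds, else appends 'Q', IndexError in else is uncaught, finally prints before exception propagates ('R' never appended)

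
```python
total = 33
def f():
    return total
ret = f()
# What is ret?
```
33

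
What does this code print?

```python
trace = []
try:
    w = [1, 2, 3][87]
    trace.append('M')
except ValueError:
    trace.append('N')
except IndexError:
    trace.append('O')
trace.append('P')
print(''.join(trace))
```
OP

IndexError is caught by its specific handler, not ValueError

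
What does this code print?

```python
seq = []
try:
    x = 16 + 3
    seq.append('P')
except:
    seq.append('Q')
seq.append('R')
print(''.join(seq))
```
PR

No exception, try block completes normally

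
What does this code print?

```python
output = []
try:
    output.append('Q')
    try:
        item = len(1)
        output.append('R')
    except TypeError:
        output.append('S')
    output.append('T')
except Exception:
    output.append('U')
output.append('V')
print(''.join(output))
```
QSTV

Inner exception caught by inner handler, outer continues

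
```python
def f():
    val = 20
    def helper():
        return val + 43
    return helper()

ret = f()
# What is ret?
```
63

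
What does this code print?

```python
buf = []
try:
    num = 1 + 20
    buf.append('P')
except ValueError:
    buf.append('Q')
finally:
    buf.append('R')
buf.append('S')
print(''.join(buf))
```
PRS

finally runs after normal execution too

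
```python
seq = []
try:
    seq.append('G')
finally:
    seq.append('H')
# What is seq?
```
['G', 'H']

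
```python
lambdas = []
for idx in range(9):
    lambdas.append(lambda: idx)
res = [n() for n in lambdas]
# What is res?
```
[8, 8, 8, 8, 8, 8, 8, 8, 8]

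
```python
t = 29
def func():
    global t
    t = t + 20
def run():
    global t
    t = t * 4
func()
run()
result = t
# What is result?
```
196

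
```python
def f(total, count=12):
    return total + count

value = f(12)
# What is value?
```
24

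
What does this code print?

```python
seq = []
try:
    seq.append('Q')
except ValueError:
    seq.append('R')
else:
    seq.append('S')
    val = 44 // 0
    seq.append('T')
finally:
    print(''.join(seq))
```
QS

Try succeeds, else appends 'S', ZeroDivisionError in else is uncaught, finally prints before exception propagates ('T' never appended)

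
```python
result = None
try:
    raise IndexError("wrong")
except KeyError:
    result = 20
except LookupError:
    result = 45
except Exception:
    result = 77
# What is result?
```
45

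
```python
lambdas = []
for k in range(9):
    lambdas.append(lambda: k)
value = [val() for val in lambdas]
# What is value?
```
[8, 8, 8, 8, 8, 8, 8, 8, 8]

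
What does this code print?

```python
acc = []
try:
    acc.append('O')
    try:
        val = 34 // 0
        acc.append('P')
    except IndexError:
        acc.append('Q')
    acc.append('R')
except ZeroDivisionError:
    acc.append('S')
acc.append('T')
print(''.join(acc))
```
OST

Inner handler doesn't match, propagates to outer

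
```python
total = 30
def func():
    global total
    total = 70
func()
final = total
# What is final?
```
70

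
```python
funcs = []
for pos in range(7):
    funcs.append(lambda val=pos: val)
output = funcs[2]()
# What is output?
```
2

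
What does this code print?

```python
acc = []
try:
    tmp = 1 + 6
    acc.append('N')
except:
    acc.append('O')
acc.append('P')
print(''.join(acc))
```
NP

No exception, try block completes normally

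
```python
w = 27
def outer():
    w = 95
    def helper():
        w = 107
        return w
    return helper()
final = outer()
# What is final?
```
107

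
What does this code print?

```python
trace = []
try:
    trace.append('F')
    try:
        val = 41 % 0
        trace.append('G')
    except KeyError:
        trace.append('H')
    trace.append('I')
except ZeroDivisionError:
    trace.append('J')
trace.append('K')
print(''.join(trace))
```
FJK

Inner handler doesn't match, propagates to outer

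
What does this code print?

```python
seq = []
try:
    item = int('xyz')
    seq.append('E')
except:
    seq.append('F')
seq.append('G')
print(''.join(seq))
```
FG

Exception raised in try, caught by bare except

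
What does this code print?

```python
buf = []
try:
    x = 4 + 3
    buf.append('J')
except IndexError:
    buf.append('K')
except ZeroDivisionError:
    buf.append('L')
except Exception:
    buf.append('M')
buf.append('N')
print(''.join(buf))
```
JN

No exception, try block completes normally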